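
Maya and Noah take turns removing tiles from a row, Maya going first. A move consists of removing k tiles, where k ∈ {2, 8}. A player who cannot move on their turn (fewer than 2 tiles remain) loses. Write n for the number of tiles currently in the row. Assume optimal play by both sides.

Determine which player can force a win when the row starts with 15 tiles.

Label each position W (a win for the player to move) or L (a loss). A position with no legal move is L; any other position is W exactly when some move reaches an L, and L when every move reaches a W.
n=0: no move → L
n=1: no move → L
n=2: W (go to 0, an L position)
n=3: W (go to 1, an L position)
n=4: L (sole option 2(W) is W)
n=5: L (sole option 3(W) is W)
n=6: W (go to 4, an L position)
n=7: W (go to 5, an L position)
n=8: W (go to 0, an L position)
n=9: W (go to 1, an L position)
n=10: L (options 8(W), 2(W) are all W)
n=11: L (options 9(W), 3(W) are all W)
n=12: W (go to 10, an L position)
n=13: W (go to 11, an L position)
n=14: L (options 12(W), 6(W) are all W)
n=15: L (options 13(W), 7(W) are all W)
The starting position 15 is L: whatever Maya does, the opponent receives a W position.

Noah wins.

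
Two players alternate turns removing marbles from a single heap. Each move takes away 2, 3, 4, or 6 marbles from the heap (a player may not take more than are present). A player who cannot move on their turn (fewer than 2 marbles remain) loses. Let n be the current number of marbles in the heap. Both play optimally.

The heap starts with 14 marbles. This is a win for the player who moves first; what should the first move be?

Remove 6, leaving 8.

Compute win/loss labels from the base case upward. A position with no move is L. Any other position is W if it can reach an L in one move, else L.
n=0: no move → L
n=1: no move → L
n=2: →0(L), so W
n=3: →1(L), so W
n=4: →1(L), so W
n=5: →1(L), so W
n=6: →0(L), so W
n=7: →1(L), so W
n=8: →6(W), 5(W), 4(W), 2(W) — all W, so L
n=9: →7(W), 6(W), 5(W), 3(W) — all W, so L
n=10: →8(L), so W
n=11: →9(L), so W
n=12: →9(L), so W
n=13: →9(L), so W
n=14: →8(L), so W
From 14, the L positions reachable in one move are: 8.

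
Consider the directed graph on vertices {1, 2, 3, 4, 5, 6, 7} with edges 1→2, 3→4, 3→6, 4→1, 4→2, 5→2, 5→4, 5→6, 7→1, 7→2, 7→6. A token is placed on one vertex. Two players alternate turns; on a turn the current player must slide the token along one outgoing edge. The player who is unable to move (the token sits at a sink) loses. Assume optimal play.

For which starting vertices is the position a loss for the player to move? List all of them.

2, 6

Compute win/loss labels from the base case upward. A position with no move is L. Any other position is W if it can reach an L in one move, else L.
Every edge goes from a vertex to one that appears earlier in the order 6, 2, 1, 4, 3, 7, 5, so processing vertices in that order labels each vertex after all of its successors.
6: no outgoing edge → L
2: no outgoing edge → L
1: reaches L-position 2 → W
4: reaches L-position 2 → W
3: reaches L-position 6 → W
7: reaches L-position 2 → W
5: reaches L-position 2 → W
Reading off the rows marked L gives the requested list; there are 2 such vertices.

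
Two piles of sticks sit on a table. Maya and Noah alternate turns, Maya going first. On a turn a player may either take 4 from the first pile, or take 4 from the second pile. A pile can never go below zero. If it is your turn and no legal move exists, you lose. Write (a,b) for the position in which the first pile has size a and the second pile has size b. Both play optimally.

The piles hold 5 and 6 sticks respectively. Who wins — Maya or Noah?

Positions with no move are L. A position that does have a move is losing for the player to move precisely when every available move leads to a winning position for the opponent. Fill in the labels:
No move ever increases a pile, so every position that can arise here has a ≤ 5 and b ≤ 6; it is enough to label the cells with 0 ≤ a ≤ 5 and 0 ≤ b ≤ 6.
Every move lowers a or b (never raises either), so fill the grid row by row in increasing a, and left to right within a row: each cell's successors are then already labelled.
      b=0  b=1  b=2  b=3  b=4  b=5  b=6
a=0:    L    L    L    L    W    W    W
a=1:    L    L    L    L    W    W    W
a=2:    L    L    L    L    W    W    W
a=3:    L    L    L    L    W    W    W
a=4:    W    W    W    W    L    L    L
a=5:    W    W    W    W    L    L    L
Cells with no legal move (terminal, hence L): (0,0), (0,1), (0,2), (0,3), (1,0), (1,1), (1,2), (1,3), (2,0), (2,1), (2,2), (2,3), (3,0), (3,1), (3,2), (3,3).
The remaining L cells, each justified by listing all of its moves:
(4,4): only reaches (0,4)(W), (4,0)(W), all W → L
(4,5): only reaches (0,5)(W), (4,1)(W), all W → L
(4,6): only reaches (0,6)(W), (4,2)(W), all W → L
(5,4): only reaches (1,4)(W), (5,0)(W), all W → L
(5,5): only reaches (1,5)(W), (5,1)(W), all W → L
(5,6): only reaches (1,6)(W), (5,2)(W), all W → L
Every other cell has at least one move into one of the L cells above, so it is W.
Every move from (5,6) reaches a W position, so the mover loses.

Noah wins.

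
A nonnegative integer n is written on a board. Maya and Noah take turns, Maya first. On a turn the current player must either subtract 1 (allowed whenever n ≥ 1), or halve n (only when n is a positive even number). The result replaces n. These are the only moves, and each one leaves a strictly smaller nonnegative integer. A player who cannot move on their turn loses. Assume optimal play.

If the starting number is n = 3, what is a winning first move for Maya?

Work bottom-up. With no move the player to move loses. Otherwise the position is W if at least one move leads to an L position for the opponent, and L if every move leads to a W.
n=0: no move → L
n=1: reaches L-position 0 → W
n=2: only reaches 1(W), which is W → L
n=3: reaches L-position 2 → W
From 3, the L positions reachable in one move are: 2.

Move to 2.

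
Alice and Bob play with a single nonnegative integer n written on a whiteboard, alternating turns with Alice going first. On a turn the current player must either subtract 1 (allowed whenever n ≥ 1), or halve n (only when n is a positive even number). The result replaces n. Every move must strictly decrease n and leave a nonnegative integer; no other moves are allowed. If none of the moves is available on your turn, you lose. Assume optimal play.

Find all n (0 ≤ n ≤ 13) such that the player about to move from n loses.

0, 2, 5, 7, 9, 11, 13

Classify positions by backward induction: terminal positions (no move available) are L. From any other position, the mover wins iff some move reaches an L.
n=0: no move → L
n=1: →0(L), so W
n=2: →1(W) only, which is W, so L
n=3: →2(L), so W
n=4: →2(L), so W
n=5: →4(W) only, which is W, so L
n=6: →5(L), so W
n=7: →6(W) only, which is W, so L
n=8: →7(L), so W
n=9: →8(W) only, which is W, so L
n=10: →5(L), so W
n=11: →10(W) only, which is W, so L
n=12: →11(L), so W
n=13: →12(W) only, which is W, so L
Reading off the rows marked L gives the requested list; there are 7 such values of n.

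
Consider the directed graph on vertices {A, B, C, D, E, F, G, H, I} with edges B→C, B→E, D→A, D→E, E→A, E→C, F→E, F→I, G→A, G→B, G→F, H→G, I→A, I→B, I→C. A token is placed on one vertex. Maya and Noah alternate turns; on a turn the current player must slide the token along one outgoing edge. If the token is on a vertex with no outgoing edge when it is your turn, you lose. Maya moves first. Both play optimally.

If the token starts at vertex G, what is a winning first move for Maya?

Work bottom-up. With no move the player to move loses. Otherwise the position is W if at least one move leads to an L position for the opponent, and L if every move leads to a W.
Every edge goes from a vertex to one that appears earlier in the order C, A, E, B, I, F, G, D, H, so processing vertices in that order labels each vertex after all of its successors.
C: no outgoing edge → L
A: no outgoing edge → L
E: reaches L-position A → W
B: reaches L-position C → W
I: reaches L-position A → W
F: only reaches I(W), E(W), all W → L
G: reaches L-position F → W
D: reaches L-position A → W
H: only reaches G(W), which is W → L
From G, the L positions reachable in one move are: F, A. Any move reaching one of these is winning.

Move to F.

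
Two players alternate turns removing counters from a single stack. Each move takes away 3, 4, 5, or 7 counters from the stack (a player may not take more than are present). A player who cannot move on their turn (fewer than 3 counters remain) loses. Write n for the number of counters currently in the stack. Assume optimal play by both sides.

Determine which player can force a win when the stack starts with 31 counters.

Build the W/L table. Terminal = L. A non-terminal position is W if it has a move to some L; otherwise it is L.
n=0: no move → L
n=1: no move → L
n=2: no move → L
n=3: →0(L), so W
n=4: →1(L), so W
n=5: →2(L), so W
n=6: →2(L), so W
n=7: →2(L), so W
n=8: →1(L), so W
n=9: →2(L), so W
n=10: →7(W), 6(W), 5(W), 3(W) — all W, so L
n=11: →8(W), 7(W), 6(W), 4(W) — all W, so L
n=12: →9(W), 8(W), 7(W), 5(W) — all W, so L
n=13: →10(L), so W
n=14: →11(L), so W
n=15: →12(L), so W
n=16: →12(L), so W
n=17: →12(L), so W
n=18: →11(L), so W
n=19: →12(L), so W
n=20: →17(W), 16(W), 15(W), 13(W) — all W, so L
n=21: →18(W), 17(W), 16(W), 14(W) — all W, so L
n=22: →19(W), 18(W), 17(W), 15(W) — all W, so L
n=23: →20(L), so W
n=24: →21(L), so W
n=25: →22(L), so W
n=26: →22(L), so W
n=27: →22(L), so W
n=28: →21(L), so W
n=29: →22(L), so W
n=30: →27(W), 26(W), 25(W), 23(W) — all W, so L
n=31: →28(W), 27(W), 26(W), 24(W) — all W, so L
Every move from 31 reaches a W position, so the mover loses.

The second player wins.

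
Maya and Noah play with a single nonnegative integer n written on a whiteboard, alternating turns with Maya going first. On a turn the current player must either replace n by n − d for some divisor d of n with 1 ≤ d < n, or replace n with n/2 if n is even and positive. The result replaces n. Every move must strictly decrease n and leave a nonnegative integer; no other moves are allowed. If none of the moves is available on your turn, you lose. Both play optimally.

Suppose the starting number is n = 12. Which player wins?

Maya wins.

Classify positions by backward induction: terminal positions (no move available) are L. From any other position, the mover wins iff some move reaches an L.
n=0: no move → L
n=1: no move → L
n=2: →1(L), so W
n=3: →2(W) only, which is W, so L
n=4: →3(L), so W
n=5: →4(W) only, which is W, so L
n=6: →3(L), so W
n=7: →6(W) only, which is W, so L
n=8: →7(L), so W
n=9: →6(W), 8(W) — all W, so L
n=10: →5(L), so W
n=11: →10(W) only, which is W, so L
n=12: →9(L), so W
The starting position 12 is W: Maya should move to 9, handing over an L position.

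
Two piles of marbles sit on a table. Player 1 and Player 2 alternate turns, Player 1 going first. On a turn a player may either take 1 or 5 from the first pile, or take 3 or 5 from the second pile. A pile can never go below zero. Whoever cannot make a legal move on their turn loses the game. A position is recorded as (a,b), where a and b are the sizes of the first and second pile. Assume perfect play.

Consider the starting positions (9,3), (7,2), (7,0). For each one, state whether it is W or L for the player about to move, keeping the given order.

(9,3): L, (7,2): W, (7,0): W

Label each position W (a win for the player to move) or L (a loss). A position with no legal move is L; any other position is W exactly when some move reaches an L, and L when every move reaches a W.
No move ever increases a pile, so every position that can arise here has a ≤ 9 and b ≤ 3; it is enough to label the cells with 0 ≤ a ≤ 9 and 0 ≤ b ≤ 3.
Every move lowers a or b (never raises either), so fill the grid row by row in increasing a, and left to right within a row: each cell's successors are then already labelled.
      b=0  b=1  b=2  b=3
a=0:    L    L    L    W
a=1:    W    W    W    L
a=2:    L    L    L    W
a=3:    W    W    W    L
a=4:    L    L    L    W
a=5:    W    W    W    L
a=6:    L    L    L    W
a=7:    W    W    W    L
a=8:    L    L    L    W
a=9:    W    W    W    L
Cells with no legal move (terminal, hence L): (0,0), (0,1), (0,2).
The remaining L cells, each justified by listing all of its moves:
(1,3): L (options (0,3)(W), (1,0)(W) are all W)
(2,0): L (sole option (1,0)(W) is W)
(2,1): L (sole option (1,1)(W) is W)
(2,2): L (sole option (1,2)(W) is W)
(3,3): L (options (2,3)(W), (3,0)(W) are all W)
(4,0): L (sole option (3,0)(W) is W)
(4,1): L (sole option (3,1)(W) is W)
(4,2): L (sole option (3,2)(W) is W)
(5,3): L (options (4,3)(W), (0,3)(W), (5,0)(W) are all W)
(6,0): L (options (5,0)(W), (1,0)(W) are all W)
(6,1): L (options (5,1)(W), (1,1)(W) are all W)
(6,2): L (options (5,2)(W), (1,2)(W) are all W)
(7,3): L (options (6,3)(W), (2,3)(W), (7,0)(W) are all W)
(8,0): L (options (7,0)(W), (3,0)(W) are all W)
(8,1): L (options (7,1)(W), (3,1)(W) are all W)
(8,2): L (options (7,2)(W), (3,2)(W) are all W)
(9,3): L (options (8,3)(W), (4,3)(W), (9,0)(W) are all W)
Every other cell has at least one move into one of the L cells above, so it is W.
(9,3): one of the L cells justified above, so L
(7,2): the move to (6,2) reaches an L cell, so W
(7,0): the move to (6,0) reaches an L cell, so W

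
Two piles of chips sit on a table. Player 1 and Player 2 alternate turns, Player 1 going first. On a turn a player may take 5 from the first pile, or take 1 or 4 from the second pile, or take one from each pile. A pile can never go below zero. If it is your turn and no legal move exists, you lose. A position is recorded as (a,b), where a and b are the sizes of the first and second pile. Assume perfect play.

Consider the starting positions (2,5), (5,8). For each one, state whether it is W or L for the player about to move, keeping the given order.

Positions with no move are L. A position that does have a move is losing for the player to move precisely when every available move leads to a winning position for the opponent. Fill in the labels:
No move ever increases a pile, so every position that can arise here has a ≤ 5 and b ≤ 8; it is enough to label the cells with 0 ≤ a ≤ 5 and 0 ≤ b ≤ 8.
Every move lowers a or b (never raises either), so fill the grid row by row in increasing a, and left to right within a row: each cell's successors are then already labelled.
      b=0  b=1  b=2  b=3  b=4  b=5  b=6  b=7  b=8
a=0:    L    W    L    W    W    L    W    L    W
a=1:    L    W    L    W    W    L    W    L    W
a=2:    L    W    L    W    W    L    W    L    W
a=3:    L    W    L    W    W    L    W    L    W
a=4:    L    W    L    W    W    L    W    L    W
a=5:    W    W    W    W    L    W    W    W    W
Cells with no legal move (terminal, hence L): (0,0), (1,0), (2,0), (3,0), (4,0).
The remaining L cells, each justified by listing all of its moves:
(0,2): only reaches (0,1)(W), which is W → L
(0,5): only reaches (0,4)(W), (0,1)(W), all W → L
(0,7): only reaches (0,6)(W), (0,3)(W), all W → L
(1,2): only reaches (1,1)(W), (0,1)(W), all W → L
(1,5): only reaches (1,4)(W), (1,1)(W), (0,4)(W), all W → L
(1,7): only reaches (1,6)(W), (1,3)(W), (0,6)(W), all W → L
(2,2): only reaches (2,1)(W), (1,1)(W), all W → L
(2,5): only reaches (2,4)(W), (2,1)(W), (1,4)(W), all W → L
(2,7): only reaches (2,6)(W), (2,3)(W), (1,6)(W), all W → L
(3,2): only reaches (3,1)(W), (2,1)(W), all W → L
(3,5): only reaches (3,4)(W), (3,1)(W), (2,4)(W), all W → L
(3,7): only reaches (3,6)(W), (3,3)(W), (2,6)(W), all W → L
(4,2): only reaches (4,1)(W), (3,1)(W), all W → L
(4,5): only reaches (4,4)(W), (4,1)(W), (3,4)(W), all W → L
(4,7): only reaches (4,6)(W), (4,3)(W), (3,6)(W), all W → L
(5,4): only reaches (0,4)(W), (5,3)(W), (5,0)(W), (4,3)(W), all W → L
Every other cell has at least one move into one of the L cells above, so it is W.
(2,5): one of the L cells justified above, so L
(5,8): the move to (5,4) reaches an L cell, so W

(2,5): L, (5,8): W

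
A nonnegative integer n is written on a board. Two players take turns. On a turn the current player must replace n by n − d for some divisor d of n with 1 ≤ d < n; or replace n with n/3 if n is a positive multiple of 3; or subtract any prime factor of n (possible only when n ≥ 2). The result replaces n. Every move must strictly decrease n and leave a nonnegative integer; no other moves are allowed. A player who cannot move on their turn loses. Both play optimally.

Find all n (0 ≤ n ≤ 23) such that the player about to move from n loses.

Positions with no move are L. A position that does have a move is losing for the player to move precisely when every available move leads to a winning position for the opponent. Fill in the labels:
n=0: no move → L
n=1: no move → L
n=2: →0(L), so W
n=3: →0(L), so W
n=4: →2(W), 3(W) — all W, so L
n=5: →0(L), so W
n=6: →4(L), so W
n=7: →0(L), so W
n=8: →4(L), so W
n=9: →3(W), 6(W), 8(W) — all W, so L
n=10: →9(L), so W
n=11: →0(L), so W
n=12: →4(L), so W
n=13: →0(L), so W
n=14: →7(W), 12(W), 13(W) — all W, so L
n=15: →14(L), so W
n=16: →14(L), so W
n=17: →0(L), so W
n=18: →9(L), so W
n=19: →0(L), so W
n=20: →10(W), 15(W), 16(W), 18(W), 19(W) — all W, so L
n=21: →14(L), so W
n=22: →20(L), so W
n=23: →0(L), so W
The losing starting values of n are exactly the entries labelled L in this table (6 of them).

0, 1, 4, 9, 14, 20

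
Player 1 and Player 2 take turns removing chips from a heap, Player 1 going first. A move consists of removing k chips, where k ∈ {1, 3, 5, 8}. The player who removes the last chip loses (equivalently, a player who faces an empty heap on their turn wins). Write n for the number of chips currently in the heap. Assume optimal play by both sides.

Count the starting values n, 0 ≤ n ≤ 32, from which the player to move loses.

Build the W/L table. Terminal = W. A non-terminal position is W if it has a move to some L; otherwise it is L.
n=0: no move; the opponent has just taken the last chip and therefore loses → W
n=1: only reaches 0(W), which is W → L
n=2: reaches L-position 1 → W
n=3: only reaches 2(W), 0(W), all W → L
n=4: reaches L-position 3 → W
n=5: only reaches 4(W), 2(W), 0(W), all W → L
n=6: reaches L-position 5 → W
n=7: only reaches 6(W), 4(W), 2(W), all W → L
n=8: reaches L-position 7 → W
n=9: reaches L-position 1 → W
n=10: reaches L-position 7 → W
n=11: reaches L-position 3 → W
n=12: reaches L-position 7 → W
n=13: reaches L-position 5 → W
n=14: only reaches 13(W), 11(W), 9(W), 6(W), all W → L
n=15: reaches L-position 14 → W
n=16: only reaches 15(W), 13(W), 11(W), 8(W), all W → L
n=17: reaches L-position 16 → W
n=18: only reaches 17(W), 15(W), 13(W), 10(W), all W → L
n=19: reaches L-position 18 → W
n=20: only reaches 19(W), 17(W), 15(W), 12(W), all W → L
n=21: reaches L-position 20 → W
n=22: reaches L-position 14 → W
n=23: reaches L-position 20 → W
n=24: reaches L-position 16 → W
n=25: reaches L-position 20 → W
n=26: reaches L-position 18 → W
n=27: only reaches 26(W), 24(W), 22(W), 19(W), all W → L
n=28: reaches L-position 27 → W
n=29: only reaches 28(W), 26(W), 24(W), 21(W), all W → L
n=30: reaches L-position 29 → W
n=31: only reaches 30(W), 28(W), 26(W), 23(W), all W → L
n=32: reaches L-position 31 → W
L entries with 0 ≤ n ≤ 32: n = 1, 3, 5, 7, 14, 16, 18, 20, 27, 29, 31; that makes 11.

11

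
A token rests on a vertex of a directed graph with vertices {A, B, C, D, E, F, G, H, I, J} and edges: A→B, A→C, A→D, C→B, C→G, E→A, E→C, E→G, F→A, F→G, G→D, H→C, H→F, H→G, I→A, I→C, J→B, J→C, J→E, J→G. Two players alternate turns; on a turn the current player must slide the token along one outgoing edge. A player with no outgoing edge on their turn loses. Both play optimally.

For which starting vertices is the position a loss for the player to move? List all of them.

B, D, E, F, I

Classify positions by backward induction: terminal positions (no move available) are L. From any other position, the mover wins iff some move reaches an L.
Every edge goes from a vertex to one that appears earlier in the order B, D, G, C, A, E, F, J, H, I, so processing vertices in that order labels each vertex after all of its successors.
B: no outgoing edge → L
D: no outgoing edge → L
G: can move to D, which is L ⇒ W
C: can move to B, which is L ⇒ W
A: can move to D, which is L ⇒ W
E: moves to A(W), C(W), G(W); every one is W ⇒ L
F: moves to A(W), G(W); every one is W ⇒ L
J: can move to E, which is L ⇒ W
H: can move to F, which is L ⇒ W
I: moves to A(W), C(W); every one is W ⇒ L
The losing starting vertices are exactly the entries labelled L in this table (5 of them).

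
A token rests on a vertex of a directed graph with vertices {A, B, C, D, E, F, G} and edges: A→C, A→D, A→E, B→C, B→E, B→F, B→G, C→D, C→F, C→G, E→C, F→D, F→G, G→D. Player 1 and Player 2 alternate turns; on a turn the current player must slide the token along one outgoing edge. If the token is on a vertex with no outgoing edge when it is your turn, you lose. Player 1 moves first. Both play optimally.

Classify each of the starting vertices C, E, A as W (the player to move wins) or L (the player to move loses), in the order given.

C: W, E: L, A: W

Build the W/L table. Terminal = L. A non-terminal position is W if it has a move to some L; otherwise it is L.
Every edge goes from a vertex to one that appears earlier in the order D, G, F, C, E, B, A, so processing vertices in that order labels each vertex after all of its successors.
D: no outgoing edge → L
G: W (go to D, an L position)
F: W (go to D, an L position)
C: W (go to D, an L position)
E: L (sole option C(W) is W)
B: W (go to E, an L position)
A: W (go to E, an L position)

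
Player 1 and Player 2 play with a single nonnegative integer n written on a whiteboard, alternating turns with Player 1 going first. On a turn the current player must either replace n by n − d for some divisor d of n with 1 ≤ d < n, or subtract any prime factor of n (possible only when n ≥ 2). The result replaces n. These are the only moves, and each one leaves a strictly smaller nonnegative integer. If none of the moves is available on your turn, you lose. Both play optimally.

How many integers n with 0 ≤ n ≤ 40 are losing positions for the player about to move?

10

Positions with no move are L. A position that does have a move is losing for the player to move precisely when every available move leads to a winning position for the opponent. Fill in the labels:
n=0: no move → L
n=1: no move → L
n=2: →0(L), so W
n=3: →0(L), so W
n=4: →2(W), 3(W) — all W, so L
n=5: →0(L), so W
n=6: →4(L), so W
n=7: →0(L), so W
n=8: →4(L), so W
n=9: →6(W), 8(W) — all W, so L
n=10: →9(L), so W
n=11: →0(L), so W
n=12: →9(L), so W
n=13: →0(L), so W
n=14: →7(W), 12(W), 13(W) — all W, so L
n=15: →14(L), so W
n=16: →14(L), so W
n=17: →0(L), so W
n=18: →9(L), so W
n=19: →0(L), so W
n=20: →10(W), 15(W), 16(W), 18(W), 19(W) — all W, so L
n=21: →14(L), so W
n=22: →20(L), so W
n=23: →0(L), so W
n=24: →20(L), so W
n=25: →20(L), so W
n=26: →13(W), 24(W), 25(W) — all W, so L
n=27: →26(L), so W
n=28: →14(L), so W
n=29: →0(L), so W
n=30: →20(L), so W
n=31: →0(L), so W
n=32: →16(W), 24(W), 28(W), 30(W), 31(W) — all W, so L
n=33: →32(L), so W
n=34: →32(L), so W
n=35: →28(W), 30(W), 34(W) — all W, so L
n=36: →32(L), so W
n=37: →0(L), so W
n=38: →19(W), 36(W), 37(W) — all W, so L
n=39: →26(L), so W
n=40: →20(L), so W
L entries with 0 ≤ n ≤ 40: n = 0, 1, 4, 9, 14, 20, 26, 32, 35, 38; that makes 10.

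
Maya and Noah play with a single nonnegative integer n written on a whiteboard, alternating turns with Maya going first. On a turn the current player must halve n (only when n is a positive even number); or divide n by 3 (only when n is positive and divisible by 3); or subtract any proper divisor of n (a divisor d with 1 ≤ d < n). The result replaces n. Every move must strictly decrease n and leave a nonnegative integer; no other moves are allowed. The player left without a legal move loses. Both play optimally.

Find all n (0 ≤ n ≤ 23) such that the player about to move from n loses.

Build the W/L table. Terminal = L. A non-terminal position is W if it has a move to some L; otherwise it is L.
n=0: no move → L
n=1: no move → L
n=2: can move to 1, which is L ⇒ W
n=3: can move to 1, which is L ⇒ W
n=4: moves to 2(W), 3(W); every one is W ⇒ L
n=5: can move to 4, which is L ⇒ W
n=6: can move to 4, which is L ⇒ W
n=7: the only move is to 6(W), a W ⇒ L
n=8: can move to 4, which is L ⇒ W
n=9: moves to 3(W), 6(W), 8(W); every one is W ⇒ L
n=10: can move to 9, which is L ⇒ W
n=11: the only move is to 10(W), a W ⇒ L
n=12: can move to 4, which is L ⇒ W
n=13: the only move is to 12(W), a W ⇒ L
n=14: can move to 7, which is L ⇒ W
n=15: moves to 5(W), 10(W), 12(W), 14(W); every one is W ⇒ L
n=16: can move to 15, which is L ⇒ W
n=17: the only move is to 16(W), a W ⇒ L
n=18: can move to 9, which is L ⇒ W
n=19: the only move is to 18(W), a W ⇒ L
n=20: can move to 15, which is L ⇒ W
n=21: can move to 7, which is L ⇒ W
n=22: can move to 11, which is L ⇒ W
n=23: the only move is to 22(W), a W ⇒ L
Reading off the rows marked L gives the requested list; there are 11 such values of n.

0, 1, 4, 7, 9, 11, 13, 15, 17, 19, 23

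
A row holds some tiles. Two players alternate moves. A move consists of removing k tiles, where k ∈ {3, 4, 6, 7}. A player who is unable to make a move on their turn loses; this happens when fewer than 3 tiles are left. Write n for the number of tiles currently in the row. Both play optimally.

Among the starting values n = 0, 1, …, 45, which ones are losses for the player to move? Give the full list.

Build the W/L table. Terminal = L. A non-terminal position is W if it has a move to some L; otherwise it is L.
n=0: no move → L
n=1: no move → L
n=2: no move → L
n=3: can move to 0, which is L ⇒ W
n=4: can move to 1, which is L ⇒ W
n=5: can move to 2, which is L ⇒ W
n=6: can move to 2, which is L ⇒ W
n=7: can move to 1, which is L ⇒ W
n=8: can move to 2, which is L ⇒ W
n=9: can move to 2, which is L ⇒ W
n=10: moves to 7(W), 6(W), 4(W), 3(W); every one is W ⇒ L
n=11: moves to 8(W), 7(W), 5(W), 4(W); every one is W ⇒ L
n=12: moves to 9(W), 8(W), 6(W), 5(W); every one is W ⇒ L
n=13: can move to 10, which is L ⇒ W
n=14: can move to 11, which is L ⇒ W
n=15: can move to 12, which is L ⇒ W
n=16: can move to 12, which is L ⇒ W
n=17: can move to 11, which is L ⇒ W
n=18: can move to 12, which is L ⇒ W
n=19: can move to 12, which is L ⇒ W
n=20: moves to 17(W), 16(W), 14(W), 13(W); every one is W ⇒ L
n=21: moves to 18(W), 17(W), 15(W), 14(W); every one is W ⇒ L
n=22: moves to 19(W), 18(W), 16(W), 15(W); every one is W ⇒ L
n=23: can move to 20, which is L ⇒ W
n=24: can move to 21, which is L ⇒ W
n=25: can move to 22, which is L ⇒ W
n=26: can move to 22, which is L ⇒ W
n=27: can move to 21, which is L ⇒ W
n=28: can move to 22, which is L ⇒ W
n=29: can move to 22, which is L ⇒ W
n=30: moves to 27(W), 26(W), 24(W), 23(W); every one is W ⇒ L
n=31: moves to 28(W), 27(W), 25(W), 24(W); every one is W ⇒ L
n=32: moves to 29(W), 28(W), 26(W), 25(W); every one is W ⇒ L
n=33: can move to 30, which is L ⇒ W
n=34: can move to 31, which is L ⇒ W
n=35: can move to 32, which is L ⇒ W
n=36: can move to 32, which is L ⇒ W
n=37: can move to 31, which is L ⇒ W
n=38: can move to 32, which is L ⇒ W
n=39: can move to 32, which is L ⇒ W
n=40: moves to 37(W), 36(W), 34(W), 33(W); every one is W ⇒ L
n=41: moves to 38(W), 37(W), 35(W), 34(W); every one is W ⇒ L
n=42: moves to 39(W), 38(W), 36(W), 35(W); every one is W ⇒ L
n=43: can move to 40, which is L ⇒ W
n=44: can move to 41, which is L ⇒ W
n=45: can move to 42, which is L ⇒ W
The losing starting values of n are exactly the entries labelled L in this table (15 of them).

0, 1, 2, 10, 11, 12, 20, 21, 22, 30, 31, 32, 40, 41, 42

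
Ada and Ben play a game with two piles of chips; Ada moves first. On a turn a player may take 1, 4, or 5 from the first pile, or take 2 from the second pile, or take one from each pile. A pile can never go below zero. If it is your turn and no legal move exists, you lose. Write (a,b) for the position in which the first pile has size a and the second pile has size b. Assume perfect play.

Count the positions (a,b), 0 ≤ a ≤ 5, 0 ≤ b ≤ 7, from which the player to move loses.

15

Positions with no move are L. A position that does have a move is losing for the player to move precisely when every available move leads to a winning position for the opponent. Fill in the labels:
Every move lowers a or b (never raises either), so fill the grid row by row in increasing a, and left to right within a row: each cell's successors are then already labelled.
      b=0  b=1  b=2  b=3  b=4  b=5  b=6  b=7
a=0:    L    L    W    W    L    L    W    W
a=1:    W    W    W    L    W    W    W    L
a=2:    L    L    W    W    W    L    L    W
a=3:    W    W    W    L    L    W    W    W
a=4:    W    W    L    W    W    W    L    L
a=5:    W    W    W    W    W    W    W    W
Cells with no legal move (terminal, hence L): (0,0), (0,1).
The remaining L cells, each justified by listing all of its moves:
(0,4): L (sole option (0,2)(W) is W)
(0,5): L (sole option (0,3)(W) is W)
(1,3): L (options (0,3)(W), (1,1)(W), (0,2)(W) are all W)
(1,7): L (options (0,7)(W), (1,5)(W), (0,6)(W) are all W)
(2,0): L (sole option (1,0)(W) is W)
(2,1): L (options (1,1)(W), (1,0)(W) are all W)
(2,5): L (options (1,5)(W), (2,3)(W), (1,4)(W) are all W)
(2,6): L (options (1,6)(W), (2,4)(W), (1,5)(W) are all W)
(3,3): L (options (2,3)(W), (3,1)(W), (2,2)(W) are all W)
(3,4): L (options (2,4)(W), (3,2)(W), (2,3)(W) are all W)
(4,2): L (options (3,2)(W), (0,2)(W), (4,0)(W), (3,1)(W) are all W)
(4,6): L (options (3,6)(W), (0,6)(W), (4,4)(W), (3,5)(W) are all W)
(4,7): L (options (3,7)(W), (0,7)(W), (4,5)(W), (3,6)(W) are all W)
Every other cell has at least one move into one of the L cells above, so it is W.
L cells per row: a=0: 4, a=1: 2, a=2: 4, a=3: 2, a=4: 3, a=5: 0; total 15.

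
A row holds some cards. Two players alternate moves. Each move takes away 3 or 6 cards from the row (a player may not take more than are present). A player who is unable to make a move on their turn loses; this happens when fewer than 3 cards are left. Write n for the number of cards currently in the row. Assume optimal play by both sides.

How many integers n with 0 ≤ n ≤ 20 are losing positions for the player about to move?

9

Classify positions by backward induction: terminal positions (no move available) are L. From any other position, the mover wins iff some move reaches an L.
n=0: no move → L
n=1: no move → L
n=2: no move → L
n=3: reaches L-position 0 → W
n=4: reaches L-position 1 → W
n=5: reaches L-position 2 → W
n=6: reaches L-position 0 → W
n=7: reaches L-position 1 → W
n=8: reaches L-position 2 → W
n=9: only reaches 6(W), 3(W), all W → L
n=10: only reaches 7(W), 4(W), all W → L
n=11: only reaches 8(W), 5(W), all W → L
n=12: reaches L-position 9 → W
n=13: reaches L-position 10 → W
n=14: reaches L-position 11 → W
n=15: reaches L-position 9 → W
n=16: reaches L-position 10 → W
n=17: reaches L-position 11 → W
n=18: only reaches 15(W), 12(W), all W → L
n=19: only reaches 16(W), 13(W), all W → L
n=20: only reaches 17(W), 14(W), all W → L
L entries with 0 ≤ n ≤ 20: n = 0, 1, 2, 9, 10, 11, 18, 19, 20; that makes 9.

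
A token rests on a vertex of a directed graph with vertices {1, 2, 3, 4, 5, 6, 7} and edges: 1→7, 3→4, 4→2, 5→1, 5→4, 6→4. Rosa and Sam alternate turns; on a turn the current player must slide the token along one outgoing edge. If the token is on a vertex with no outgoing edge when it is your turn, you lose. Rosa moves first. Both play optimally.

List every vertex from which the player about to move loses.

Work bottom-up. With no move the player to move loses. Otherwise the position is W if at least one move leads to an L position for the opponent, and L if every move leads to a W.
Every edge goes from a vertex to one that appears earlier in the order 7, 2, 4, 1, 5, 6, 3, so processing vertices in that order labels each vertex after all of its successors.
7: no outgoing edge → L
2: no outgoing edge → L
4: W (go to 2, an L position)
1: W (go to 7, an L position)
5: L (options 1(W), 4(W) are all W)
6: L (sole option 4(W) is W)
3: L (sole option 4(W) is W)
Reading off the rows marked L gives the requested list; there are 5 such vertices.

2, 3, 5, 6, 7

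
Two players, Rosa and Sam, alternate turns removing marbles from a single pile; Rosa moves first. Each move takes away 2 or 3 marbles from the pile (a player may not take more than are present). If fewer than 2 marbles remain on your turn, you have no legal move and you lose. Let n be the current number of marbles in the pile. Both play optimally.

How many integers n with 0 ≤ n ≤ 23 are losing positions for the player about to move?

Use the standard recursion: the mover loses at a terminal position; elsewhere, the mover wins exactly when some move hands the opponent an L position.
n=0: no move → L
n=1: no move → L
n=2: →0(L), so W
n=3: →1(L), so W
n=4: →1(L), so W
n=5: →3(W), 2(W) — all W, so L
n=6: →4(W), 3(W) — all W, so L
n=7: →5(L), so W
n=8: →6(L), so W
n=9: →6(L), so W
n=10: →8(W), 7(W) — all W, so L
n=11: →9(W), 8(W) — all W, so L
n=12: →10(L), so W
n=13: →11(L), so W
n=14: →11(L), so W
n=15: →13(W), 12(W) — all W, so L
n=16: →14(W), 13(W) — all W, so L
n=17: →15(L), so W
n=18: →16(L), so W
n=19: →16(L), so W
n=20: →18(W), 17(W) — all W, so L
n=21: →19(W), 18(W) — all W, so L
n=22: →20(L), so W
n=23: →21(L), so W
L entries with 0 ≤ n ≤ 23: n = 0, 1, 5, 6, 10, 11, 15, 16, 20, 21; that makes 10.

10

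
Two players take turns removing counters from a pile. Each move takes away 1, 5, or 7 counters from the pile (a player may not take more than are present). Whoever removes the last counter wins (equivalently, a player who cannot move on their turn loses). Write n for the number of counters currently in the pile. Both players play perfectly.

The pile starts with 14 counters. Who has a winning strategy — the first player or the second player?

The second player wins.

Positions with no move are L. A position that does have a move is losing for the player to move precisely when every available move leads to a winning position for the opponent. Fill in the labels:
n=0: no move → L
n=1: reaches L-position 0 → W
n=2: only reaches 1(W), which is W → L
n=3: reaches L-position 2 → W
n=4: only reaches 3(W), which is W → L
n=5: reaches L-position 4 → W
n=6: only reaches 5(W), 1(W), all W → L
n=7: reaches L-position 6 → W
n=8: only reaches 7(W), 3(W), 1(W), all W → L
n=9: reaches L-position 8 → W
n=10: only reaches 9(W), 5(W), 3(W), all W → L
n=11: reaches L-position 10 → W
n=12: only reaches 11(W), 7(W), 5(W), all W → L
n=13: reaches L-position 12 → W
n=14: only reaches 13(W), 9(W), 7(W), all W → L
Every move from 14 reaches a W position, so the mover loses.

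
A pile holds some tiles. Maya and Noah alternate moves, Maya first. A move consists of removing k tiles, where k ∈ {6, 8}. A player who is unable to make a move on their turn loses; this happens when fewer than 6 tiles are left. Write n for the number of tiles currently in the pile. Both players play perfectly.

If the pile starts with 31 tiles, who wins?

Noah wins.

Classify positions by backward induction: terminal positions (no move available) are L. From any other position, the mover wins iff some move reaches an L.
n=0: no move → L
n=1: no move → L
n=2: no move → L
n=3: no move → L
n=4: no move → L
n=5: no move → L
n=6: W (go to 0, an L position)
n=7: W (go to 1, an L position)
n=8: W (go to 2, an L position)
n=9: W (go to 3, an L position)
n=10: W (go to 4, an L position)
n=11: W (go to 5, an L position)
n=12: W (go to 4, an L position)
n=13: W (go to 5, an L position)
n=14: L (options 8(W), 6(W) are all W)
n=15: L (options 9(W), 7(W) are all W)
n=16: L (options 10(W), 8(W) are all W)
n=17: L (options 11(W), 9(W) are all W)
n=18: L (options 12(W), 10(W) are all W)
n=19: L (options 13(W), 11(W) are all W)
n=20: W (go to 14, an L position)
n=21: W (go to 15, an L position)
n=22: W (go to 16, an L position)
n=23: W (go to 17, an L position)
n=24: W (go to 18, an L position)
n=25: W (go to 19, an L position)
n=26: W (go to 18, an L position)
n=27: W (go to 19, an L position)
n=28: L (options 22(W), 20(W) are all W)
n=29: L (options 23(W), 21(W) are all W)
n=30: L (options 24(W), 22(W) are all W)
n=31: L (options 25(W), 23(W) are all W)
Every move from 31 reaches a W position, so the mover loses.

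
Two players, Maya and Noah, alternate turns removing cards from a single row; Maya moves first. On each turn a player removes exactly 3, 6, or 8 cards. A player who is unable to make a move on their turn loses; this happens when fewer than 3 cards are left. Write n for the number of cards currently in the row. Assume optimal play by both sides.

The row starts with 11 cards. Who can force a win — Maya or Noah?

Noah wins.

Use the standard recursion: the mover loses at a terminal position; elsewhere, the mover wins exactly when some move hands the opponent an L position.
n=0: no move → L
n=1: no move → L
n=2: no move → L
n=3: →0(L), so W
n=4: →1(L), so W
n=5: →2(L), so W
n=6: →0(L), so W
n=7: →1(L), so W
n=8: →2(L), so W
n=9: →1(L), so W
n=10: →2(L), so W
n=11: →8(W), 5(W), 3(W) — all W, so L
Every move from 11 reaches a W position, so the mover loses.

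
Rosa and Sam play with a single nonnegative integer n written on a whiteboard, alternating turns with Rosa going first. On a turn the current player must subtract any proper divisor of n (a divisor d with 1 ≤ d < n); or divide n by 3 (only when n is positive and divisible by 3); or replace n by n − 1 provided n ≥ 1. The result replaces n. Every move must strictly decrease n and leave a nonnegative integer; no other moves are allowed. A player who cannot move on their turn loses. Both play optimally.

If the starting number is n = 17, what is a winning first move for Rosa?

Move to 16.

Classify positions by backward induction: terminal positions (no move available) are L. From any other position, the mover wins iff some move reaches an L.
n=0: no move → L
n=1: reaches L-position 0 → W
n=2: only reaches 1(W), which is W → L
n=3: reaches L-position 2 → W
n=4: reaches L-position 2 → W
n=5: only reaches 4(W), which is W → L
n=6: reaches L-position 2 → W
n=7: only reaches 6(W), which is W → L
n=8: reaches L-position 7 → W
n=9: only reaches 3(W), 6(W), 8(W), all W → L
n=10: reaches L-position 5 → W
n=11: only reaches 10(W), which is W → L
n=12: reaches L-position 9 → W
n=13: only reaches 12(W), which is W → L
n=14: reaches L-position 7 → W
n=15: reaches L-position 5 → W
n=16: only reaches 8(W), 12(W), 14(W), 15(W), all W → L
n=17: reaches L-position 16 → W
From 17, the L positions reachable in one move are: 16.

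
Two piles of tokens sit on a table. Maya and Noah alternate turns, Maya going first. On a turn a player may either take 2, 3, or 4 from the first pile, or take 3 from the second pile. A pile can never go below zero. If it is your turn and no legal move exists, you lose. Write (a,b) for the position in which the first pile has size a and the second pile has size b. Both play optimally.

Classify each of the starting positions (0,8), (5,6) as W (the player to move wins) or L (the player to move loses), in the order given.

Build the W/L table. Terminal = L. A non-terminal position is W if it has a move to some L; otherwise it is L.
No move ever increases a pile, so every position that can arise here has a ≤ 5 and b ≤ 8; it is enough to label the cells with 0 ≤ a ≤ 5 and 0 ≤ b ≤ 8.
Every move lowers a or b (never raises either), so fill the grid row by row in increasing a, and left to right within a row: each cell's successors are then already labelled.
      b=0  b=1  b=2  b=3  b=4  b=5  b=6  b=7  b=8
a=0:    L    L    L    W    W    W    L    L    L
a=1:    L    L    L    W    W    W    L    L    L
a=2:    W    W    W    L    L    L    W    W    W
a=3:    W    W    W    L    L    L    W    W    W
a=4:    W    W    W    W    W    W    W    W    W
a=5:    W    W    W    W    W    W    W    W    W
Cells with no legal move (terminal, hence L): (0,0), (0,1), (0,2), (1,0), (1,1), (1,2).
The remaining L cells, each justified by listing all of its moves:
(0,6): L (sole option (0,3)(W) is W)
(0,7): L (sole option (0,4)(W) is W)
(0,8): L (sole option (0,5)(W) is W)
(1,6): L (sole option (1,3)(W) is W)
(1,7): L (sole option (1,4)(W) is W)
(1,8): L (sole option (1,5)(W) is W)
(2,3): L (options (0,3)(W), (2,0)(W) are all W)
(2,4): L (options (0,4)(W), (2,1)(W) are all W)
(2,5): L (options (0,5)(W), (2,2)(W) are all W)
(3,3): L (options (1,3)(W), (0,3)(W), (3,0)(W) are all W)
(3,4): L (options (1,4)(W), (0,4)(W), (3,1)(W) are all W)
(3,5): L (options (1,5)(W), (0,5)(W), (3,2)(W) are all W)
Every other cell has at least one move into one of the L cells above, so it is W.
(0,8): one of the L cells justified above, so L
(5,6): the move to (1,6) reaches an L cell, so W

(0,8): L, (5,6): W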